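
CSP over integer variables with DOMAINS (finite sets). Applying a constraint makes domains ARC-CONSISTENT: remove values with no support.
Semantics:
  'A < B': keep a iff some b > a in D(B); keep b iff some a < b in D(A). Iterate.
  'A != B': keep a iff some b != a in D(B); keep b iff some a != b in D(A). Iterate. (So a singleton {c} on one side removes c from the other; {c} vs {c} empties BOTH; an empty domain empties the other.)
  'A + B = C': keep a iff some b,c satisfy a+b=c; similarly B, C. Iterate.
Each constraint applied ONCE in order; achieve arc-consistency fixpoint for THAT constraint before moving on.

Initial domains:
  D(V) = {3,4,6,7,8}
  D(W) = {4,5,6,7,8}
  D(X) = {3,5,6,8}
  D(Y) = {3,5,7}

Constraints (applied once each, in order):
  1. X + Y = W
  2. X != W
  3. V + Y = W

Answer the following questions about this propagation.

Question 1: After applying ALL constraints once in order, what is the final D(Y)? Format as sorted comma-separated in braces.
Constraint 1 (X + Y = W) on D(X)={3,5,6,8} D(Y)={3,5,7} D(W)={4,5,6,7,8}: X {3,5,6,8}->{3,5}; Y {3,5,7}->{3,5}; W {4,5,6,7,8}->{6,8}
Constraint 2 (X != W) on D(X)={3,5} D(W)={6,8}: no change
Constraint 3 (V + Y = W) on D(V)={3,4,6,7,8} D(Y)={3,5} D(W)={6,8}: V {3,4,6,7,8}->{3}
So after all 3 constraints: D(Y) = {3,5}

Answer: {3,5}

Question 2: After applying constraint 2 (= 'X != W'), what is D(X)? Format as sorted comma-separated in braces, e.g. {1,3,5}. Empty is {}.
Answer: {3,5}

Derivation:
Constraint 1 (X + Y = W) on D(X)={3,5,6,8} D(Y)={3,5,7} D(W)={4,5,6,7,8}: X {3,5,6,8}->{3,5}; Y {3,5,7}->{3,5}; W {4,5,6,7,8}->{6,8}
Constraint 2 (X != W) on D(X)={3,5} D(W)={6,8}: no change
So after constraint 2: D(X) = {3,5}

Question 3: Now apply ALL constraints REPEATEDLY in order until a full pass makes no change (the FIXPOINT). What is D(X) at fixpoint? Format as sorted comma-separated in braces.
pass 0 (initial): D(X)={3,5,6,8}
pass 1: V {3,4,6,7,8}->{3}; W {4,5,6,7,8}->{6,8}; X {3,5,6,8}->{3,5}; Y {3,5,7}->{3,5}
pass 2: no change
Fixpoint after 2 passes: D(X) = {3,5}

Answer: {3,5}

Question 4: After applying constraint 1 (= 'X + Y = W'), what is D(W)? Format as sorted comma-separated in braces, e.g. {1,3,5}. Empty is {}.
Constraint 1 (X + Y = W) on D(X)={3,5,6,8} D(Y)={3,5,7} D(W)={4,5,6,7,8}: X {3,5,6,8}->{3,5}; Y {3,5,7}->{3,5}; W {4,5,6,7,8}->{6,8}
So after constraint 1: D(W) = {6,8}

Answer: {6,8}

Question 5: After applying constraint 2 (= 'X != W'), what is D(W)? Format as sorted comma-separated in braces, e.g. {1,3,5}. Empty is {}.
Answer: {6,8}

Derivation:
Constraint 1 (X + Y = W) on D(X)={3,5,6,8} D(Y)={3,5,7} D(W)={4,5,6,7,8}: X {3,5,6,8}->{3,5}; Y {3,5,7}->{3,5}; W {4,5,6,7,8}->{6,8}
Constraint 2 (X != W) on D(X)={3,5} D(W)={6,8}: no change
So after constraint 2: D(W) = {6,8}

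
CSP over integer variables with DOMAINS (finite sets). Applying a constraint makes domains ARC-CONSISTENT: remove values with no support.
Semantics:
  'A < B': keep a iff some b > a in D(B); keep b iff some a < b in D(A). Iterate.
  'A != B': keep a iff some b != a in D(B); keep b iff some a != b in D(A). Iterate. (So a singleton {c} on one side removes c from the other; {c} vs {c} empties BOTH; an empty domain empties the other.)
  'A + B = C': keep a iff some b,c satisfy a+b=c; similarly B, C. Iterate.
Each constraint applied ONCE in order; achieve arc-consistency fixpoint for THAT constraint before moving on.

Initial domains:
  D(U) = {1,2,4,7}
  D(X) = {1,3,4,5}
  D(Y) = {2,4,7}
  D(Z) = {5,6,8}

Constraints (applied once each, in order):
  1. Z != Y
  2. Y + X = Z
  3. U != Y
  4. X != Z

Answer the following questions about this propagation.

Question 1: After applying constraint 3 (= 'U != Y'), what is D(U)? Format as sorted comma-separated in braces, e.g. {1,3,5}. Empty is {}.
Constraint 1 (Z != Y) on D(Z)={5,6,8} D(Y)={2,4,7}: no change
Constraint 2 (Y + X = Z) on D(Y)={2,4,7} D(X)={1,3,4,5} D(Z)={5,6,8}: X {1,3,4,5}->{1,3,4}
Constraint 3 (U != Y) on D(U)={1,2,4,7} D(Y)={2,4,7}: no change
So after constraint 3: D(U) = {1,2,4,7}

Answer: {1,2,4,7}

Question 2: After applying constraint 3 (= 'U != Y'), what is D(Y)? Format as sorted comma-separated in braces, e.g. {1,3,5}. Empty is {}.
Constraint 1 (Z != Y) on D(Z)={5,6,8} D(Y)={2,4,7}: no change
Constraint 2 (Y + X = Z) on D(Y)={2,4,7} D(X)={1,3,4,5} D(Z)={5,6,8}: X {1,3,4,5}->{1,3,4}
Constraint 3 (U != Y) on D(U)={1,2,4,7} D(Y)={2,4,7}: no change
So after constraint 3: D(Y) = {2,4,7}

Answer: {2,4,7}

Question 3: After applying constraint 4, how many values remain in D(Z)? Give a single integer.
Constraint 1 (Z != Y) on D(Z)={5,6,8} D(Y)={2,4,7}: no change
Constraint 2 (Y + X = Z) on D(Y)={2,4,7} D(X)={1,3,4,5} D(Z)={5,6,8}: X {1,3,4,5}->{1,3,4}
Constraint 3 (U != Y) on D(U)={1,2,4,7} D(Y)={2,4,7}: no change
Constraint 4 (X != Z) on D(X)={1,3,4} D(Z)={5,6,8}: no change
So after constraint 4: D(Z)={5,6,8}, size = 3

Answer: 3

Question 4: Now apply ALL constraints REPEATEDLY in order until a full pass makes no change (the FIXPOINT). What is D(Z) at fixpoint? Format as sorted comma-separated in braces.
pass 0 (initial): D(Z)={5,6,8}
pass 1: X {1,3,4,5}->{1,3,4}
pass 2: no change
Fixpoint after 2 passes: D(Z) = {5,6,8}

Answer: {5,6,8}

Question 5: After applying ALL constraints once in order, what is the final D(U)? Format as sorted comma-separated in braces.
Answer: {1,2,4,7}

Derivation:
Constraint 1 (Z != Y) on D(Z)={5,6,8} D(Y)={2,4,7}: no change
Constraint 2 (Y + X = Z) on D(Y)={2,4,7} D(X)={1,3,4,5} D(Z)={5,6,8}: X {1,3,4,5}->{1,3,4}
Constraint 3 (U != Y) on D(U)={1,2,4,7} D(Y)={2,4,7}: no change
Constraint 4 (X != Z) on D(X)={1,3,4} D(Z)={5,6,8}: no change
So after all 4 constraints: D(U) = {1,2,4,7}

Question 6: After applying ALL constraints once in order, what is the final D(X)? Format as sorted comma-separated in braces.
Answer: {1,3,4}

Derivation:
Constraint 1 (Z != Y) on D(Z)={5,6,8} D(Y)={2,4,7}: no change
Constraint 2 (Y + X = Z) on D(Y)={2,4,7} D(X)={1,3,4,5} D(Z)={5,6,8}: X {1,3,4,5}->{1,3,4}
Constraint 3 (U != Y) on D(U)={1,2,4,7} D(Y)={2,4,7}: no change
Constraint 4 (X != Z) on D(X)={1,3,4} D(Z)={5,6,8}: no change
So after all 4 constraints: D(X) = {1,3,4}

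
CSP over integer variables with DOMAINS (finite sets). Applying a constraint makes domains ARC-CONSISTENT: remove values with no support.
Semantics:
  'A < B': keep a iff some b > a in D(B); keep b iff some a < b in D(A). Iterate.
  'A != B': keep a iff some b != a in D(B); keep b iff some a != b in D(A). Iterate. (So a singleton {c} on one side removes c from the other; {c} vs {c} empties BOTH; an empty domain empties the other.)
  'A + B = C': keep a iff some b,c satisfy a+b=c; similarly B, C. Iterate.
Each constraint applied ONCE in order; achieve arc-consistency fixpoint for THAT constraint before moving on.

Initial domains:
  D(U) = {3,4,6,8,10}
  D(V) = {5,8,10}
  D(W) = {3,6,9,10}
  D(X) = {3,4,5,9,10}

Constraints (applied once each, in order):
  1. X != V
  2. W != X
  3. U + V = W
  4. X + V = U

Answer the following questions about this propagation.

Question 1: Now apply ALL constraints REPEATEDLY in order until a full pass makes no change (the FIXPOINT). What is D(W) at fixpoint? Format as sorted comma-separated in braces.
Answer: {}

Derivation:
pass 0 (initial): D(W)={3,6,9,10}
pass 1: U {3,4,6,8,10}->{}; V {5,8,10}->{}; W {3,6,9,10}->{9}; X {3,4,5,9,10}->{}
pass 2: W {9}->{}
pass 3: no change
Fixpoint after 3 passes: D(W) = {}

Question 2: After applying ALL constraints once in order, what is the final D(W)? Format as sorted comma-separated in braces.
Answer: {9}

Derivation:
Constraint 1 (X != V) on D(X)={3,4,5,9,10} D(V)={5,8,10}: no change
Constraint 2 (W != X) on D(W)={3,6,9,10} D(X)={3,4,5,9,10}: no change
Constraint 3 (U + V = W) on D(U)={3,4,6,8,10} D(V)={5,8,10} D(W)={3,6,9,10}: U {3,4,6,8,10}->{4}; V {5,8,10}->{5}; W {3,6,9,10}->{9}
Constraint 4 (X + V = U) on D(X)={3,4,5,9,10} D(V)={5} D(U)={4}: X {3,4,5,9,10}->{}; V {5}->{}; U {4}->{}
So after all 4 constraints: D(W) = {9}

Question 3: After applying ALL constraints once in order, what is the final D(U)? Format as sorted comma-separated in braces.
Answer: {}

Derivation:
Constraint 1 (X != V) on D(X)={3,4,5,9,10} D(V)={5,8,10}: no change
Constraint 2 (W != X) on D(W)={3,6,9,10} D(X)={3,4,5,9,10}: no change
Constraint 3 (U + V = W) on D(U)={3,4,6,8,10} D(V)={5,8,10} D(W)={3,6,9,10}: U {3,4,6,8,10}->{4}; V {5,8,10}->{5}; W {3,6,9,10}->{9}
Constraint 4 (X + V = U) on D(X)={3,4,5,9,10} D(V)={5} D(U)={4}: X {3,4,5,9,10}->{}; V {5}->{}; U {4}->{}
So after all 4 constraints: D(U) = {}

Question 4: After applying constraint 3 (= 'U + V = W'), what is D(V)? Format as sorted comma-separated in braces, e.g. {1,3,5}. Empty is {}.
Answer: {5}

Derivation:
Constraint 1 (X != V) on D(X)={3,4,5,9,10} D(V)={5,8,10}: no change
Constraint 2 (W != X) on D(W)={3,6,9,10} D(X)={3,4,5,9,10}: no change
Constraint 3 (U + V = W) on D(U)={3,4,6,8,10} D(V)={5,8,10} D(W)={3,6,9,10}: U {3,4,6,8,10}->{4}; V {5,8,10}->{5}; W {3,6,9,10}->{9}
So after constraint 3: D(V) = {5}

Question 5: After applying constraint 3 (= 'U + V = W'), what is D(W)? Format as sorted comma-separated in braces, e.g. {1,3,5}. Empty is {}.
Constraint 1 (X != V) on D(X)={3,4,5,9,10} D(V)={5,8,10}: no change
Constraint 2 (W != X) on D(W)={3,6,9,10} D(X)={3,4,5,9,10}: no change
Constraint 3 (U + V = W) on D(U)={3,4,6,8,10} D(V)={5,8,10} D(W)={3,6,9,10}: U {3,4,6,8,10}->{4}; V {5,8,10}->{5}; W {3,6,9,10}->{9}
So after constraint 3: D(W) = {9}

Answer: {9}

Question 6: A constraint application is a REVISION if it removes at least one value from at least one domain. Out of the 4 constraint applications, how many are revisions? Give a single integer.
Constraint 1 (X != V) on D(X)={3,4,5,9,10} D(V)={5,8,10}: no change => not a revision
Constraint 2 (W != X) on D(W)={3,6,9,10} D(X)={3,4,5,9,10}: no change => not a revision
Constraint 3 (U + V = W) on D(U)={3,4,6,8,10} D(V)={5,8,10} D(W)={3,6,9,10}: U {3,4,6,8,10}->{4}; V {5,8,10}->{5}; W {3,6,9,10}->{9} => REVISION
Constraint 4 (X + V = U) on D(X)={3,4,5,9,10} D(V)={5} D(U)={4}: X {3,4,5,9,10}->{}; V {5}->{}; U {4}->{} => REVISION
Total revisions = 2

Answer: 2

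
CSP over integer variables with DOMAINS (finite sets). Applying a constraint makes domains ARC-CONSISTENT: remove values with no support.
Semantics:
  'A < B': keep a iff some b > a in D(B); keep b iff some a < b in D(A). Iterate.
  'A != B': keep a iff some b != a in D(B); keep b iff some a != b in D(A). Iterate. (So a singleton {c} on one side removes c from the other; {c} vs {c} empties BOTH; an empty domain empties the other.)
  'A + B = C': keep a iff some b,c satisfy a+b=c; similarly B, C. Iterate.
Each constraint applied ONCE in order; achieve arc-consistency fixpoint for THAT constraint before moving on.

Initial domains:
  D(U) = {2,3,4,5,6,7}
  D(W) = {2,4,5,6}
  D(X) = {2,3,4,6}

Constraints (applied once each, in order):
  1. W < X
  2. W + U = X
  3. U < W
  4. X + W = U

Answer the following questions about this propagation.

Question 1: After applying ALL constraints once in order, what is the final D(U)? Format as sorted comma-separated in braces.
Constraint 1 (W < X) on D(W)={2,4,5,6} D(X)={2,3,4,6}: W {2,4,5,6}->{2,4,5}; X {2,3,4,6}->{3,4,6}
Constraint 2 (W + U = X) on D(W)={2,4,5} D(U)={2,3,4,5,6,7} D(X)={3,4,6}: W {2,4,5}->{2,4}; U {2,3,4,5,6,7}->{2,4}; X {3,4,6}->{4,6}
Constraint 3 (U < W) on D(U)={2,4} D(W)={2,4}: U {2,4}->{2}; W {2,4}->{4}
Constraint 4 (X + W = U) on D(X)={4,6} D(W)={4} D(U)={2}: X {4,6}->{}; W {4}->{}; U {2}->{}
So after all 4 constraints: D(U) = {}

Answer: {}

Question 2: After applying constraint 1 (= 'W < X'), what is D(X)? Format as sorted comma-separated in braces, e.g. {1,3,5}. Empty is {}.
Answer: {3,4,6}

Derivation:
Constraint 1 (W < X) on D(W)={2,4,5,6} D(X)={2,3,4,6}: W {2,4,5,6}->{2,4,5}; X {2,3,4,6}->{3,4,6}
So after constraint 1: D(X) = {3,4,6}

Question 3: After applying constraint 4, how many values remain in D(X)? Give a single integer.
Constraint 1 (W < X) on D(W)={2,4,5,6} D(X)={2,3,4,6}: W {2,4,5,6}->{2,4,5}; X {2,3,4,6}->{3,4,6}
Constraint 2 (W + U = X) on D(W)={2,4,5} D(U)={2,3,4,5,6,7} D(X)={3,4,6}: W {2,4,5}->{2,4}; U {2,3,4,5,6,7}->{2,4}; X {3,4,6}->{4,6}
Constraint 3 (U < W) on D(U)={2,4} D(W)={2,4}: U {2,4}->{2}; W {2,4}->{4}
Constraint 4 (X + W = U) on D(X)={4,6} D(W)={4} D(U)={2}: X {4,6}->{}; W {4}->{}; U {2}->{}
So after constraint 4: D(X)={}, size = 0

Answer: 0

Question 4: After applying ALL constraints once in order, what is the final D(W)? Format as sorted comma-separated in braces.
Answer: {}

Derivation:
Constraint 1 (W < X) on D(W)={2,4,5,6} D(X)={2,3,4,6}: W {2,4,5,6}->{2,4,5}; X {2,3,4,6}->{3,4,6}
Constraint 2 (W + U = X) on D(W)={2,4,5} D(U)={2,3,4,5,6,7} D(X)={3,4,6}: W {2,4,5}->{2,4}; U {2,3,4,5,6,7}->{2,4}; X {3,4,6}->{4,6}
Constraint 3 (U < W) on D(U)={2,4} D(W)={2,4}: U {2,4}->{2}; W {2,4}->{4}
Constraint 4 (X + W = U) on D(X)={4,6} D(W)={4} D(U)={2}: X {4,6}->{}; W {4}->{}; U {2}->{}
So after all 4 constraints: D(W) = {}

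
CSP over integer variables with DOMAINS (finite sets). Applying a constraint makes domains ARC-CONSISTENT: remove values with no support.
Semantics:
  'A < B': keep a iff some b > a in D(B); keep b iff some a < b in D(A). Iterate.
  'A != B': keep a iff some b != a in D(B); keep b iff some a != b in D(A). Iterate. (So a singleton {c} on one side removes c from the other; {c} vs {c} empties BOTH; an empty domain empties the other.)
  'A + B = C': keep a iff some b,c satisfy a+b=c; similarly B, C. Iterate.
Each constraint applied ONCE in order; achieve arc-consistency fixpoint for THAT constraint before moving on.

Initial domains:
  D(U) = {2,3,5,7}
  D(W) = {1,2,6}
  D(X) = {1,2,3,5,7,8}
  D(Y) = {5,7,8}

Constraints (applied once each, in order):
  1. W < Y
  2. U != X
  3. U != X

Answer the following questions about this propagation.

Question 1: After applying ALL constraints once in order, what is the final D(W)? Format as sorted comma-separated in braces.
Constraint 1 (W < Y) on D(W)={1,2,6} D(Y)={5,7,8}: no change
Constraint 2 (U != X) on D(U)={2,3,5,7} D(X)={1,2,3,5,7,8}: no change
Constraint 3 (U != X) on D(U)={2,3,5,7} D(X)={1,2,3,5,7,8}: no change
So after all 3 constraints: D(W) = {1,2,6}

Answer: {1,2,6}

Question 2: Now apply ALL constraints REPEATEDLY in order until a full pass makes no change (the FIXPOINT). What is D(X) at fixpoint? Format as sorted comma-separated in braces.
Answer: {1,2,3,5,7,8}

Derivation:
pass 0 (initial): D(X)={1,2,3,5,7,8}
pass 1: no change
Fixpoint after 1 passes: D(X) = {1,2,3,5,7,8}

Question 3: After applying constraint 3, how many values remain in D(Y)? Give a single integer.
Constraint 1 (W < Y) on D(W)={1,2,6} D(Y)={5,7,8}: no change
Constraint 2 (U != X) on D(U)={2,3,5,7} D(X)={1,2,3,5,7,8}: no change
Constraint 3 (U != X) on D(U)={2,3,5,7} D(X)={1,2,3,5,7,8}: no change
So after constraint 3: D(Y)={5,7,8}, size = 3

Answer: 3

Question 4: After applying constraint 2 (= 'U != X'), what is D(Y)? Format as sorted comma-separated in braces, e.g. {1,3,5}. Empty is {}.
Answer: {5,7,8}

Derivation:
Constraint 1 (W < Y) on D(W)={1,2,6} D(Y)={5,7,8}: no change
Constraint 2 (U != X) on D(U)={2,3,5,7} D(X)={1,2,3,5,7,8}: no change
So after constraint 2: D(Y) = {5,7,8}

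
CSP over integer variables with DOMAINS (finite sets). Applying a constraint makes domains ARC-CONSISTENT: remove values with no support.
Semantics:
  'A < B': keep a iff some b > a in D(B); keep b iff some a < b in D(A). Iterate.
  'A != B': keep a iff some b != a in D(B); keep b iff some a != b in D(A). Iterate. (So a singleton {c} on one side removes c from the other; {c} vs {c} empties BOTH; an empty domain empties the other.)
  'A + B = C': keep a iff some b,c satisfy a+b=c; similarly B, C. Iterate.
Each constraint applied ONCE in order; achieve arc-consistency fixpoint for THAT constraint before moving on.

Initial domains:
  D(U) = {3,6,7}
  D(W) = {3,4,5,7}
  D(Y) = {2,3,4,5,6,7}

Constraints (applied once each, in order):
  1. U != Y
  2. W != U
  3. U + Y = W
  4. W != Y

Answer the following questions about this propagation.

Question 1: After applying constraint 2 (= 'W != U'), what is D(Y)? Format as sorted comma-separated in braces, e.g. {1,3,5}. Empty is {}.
Constraint 1 (U != Y) on D(U)={3,6,7} D(Y)={2,3,4,5,6,7}: no change
Constraint 2 (W != U) on D(W)={3,4,5,7} D(U)={3,6,7}: no change
So after constraint 2: D(Y) = {2,3,4,5,6,7}

Answer: {2,3,4,5,6,7}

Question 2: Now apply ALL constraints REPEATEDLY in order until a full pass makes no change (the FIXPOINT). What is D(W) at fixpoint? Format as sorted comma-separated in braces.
pass 0 (initial): D(W)={3,4,5,7}
pass 1: U {3,6,7}->{3}; W {3,4,5,7}->{5,7}; Y {2,3,4,5,6,7}->{2,4}
pass 2: no change
Fixpoint after 2 passes: D(W) = {5,7}

Answer: {5,7}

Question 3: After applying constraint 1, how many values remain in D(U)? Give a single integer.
Constraint 1 (U != Y) on D(U)={3,6,7} D(Y)={2,3,4,5,6,7}: no change
So after constraint 1: D(U)={3,6,7}, size = 3

Answer: 3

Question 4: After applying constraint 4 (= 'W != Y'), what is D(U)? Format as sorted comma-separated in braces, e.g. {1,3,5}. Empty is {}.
Answer: {3}

Derivation:
Constraint 1 (U != Y) on D(U)={3,6,7} D(Y)={2,3,4,5,6,7}: no change
Constraint 2 (W != U) on D(W)={3,4,5,7} D(U)={3,6,7}: no change
Constraint 3 (U + Y = W) on D(U)={3,6,7} D(Y)={2,3,4,5,6,7} D(W)={3,4,5,7}: U {3,6,7}->{3}; Y {2,3,4,5,6,7}->{2,4}; W {3,4,5,7}->{5,7}
Constraint 4 (W != Y) on D(W)={5,7} D(Y)={2,4}: no change
So after constraint 4: D(U) = {3}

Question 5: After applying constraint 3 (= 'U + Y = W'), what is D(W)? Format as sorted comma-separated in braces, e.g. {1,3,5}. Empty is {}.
Constraint 1 (U != Y) on D(U)={3,6,7} D(Y)={2,3,4,5,6,7}: no change
Constraint 2 (W != U) on D(W)={3,4,5,7} D(U)={3,6,7}: no change
Constraint 3 (U + Y = W) on D(U)={3,6,7} D(Y)={2,3,4,5,6,7} D(W)={3,4,5,7}: U {3,6,7}->{3}; Y {2,3,4,5,6,7}->{2,4}; W {3,4,5,7}->{5,7}
So after constraint 3: D(W) = {5,7}

Answer: {5,7}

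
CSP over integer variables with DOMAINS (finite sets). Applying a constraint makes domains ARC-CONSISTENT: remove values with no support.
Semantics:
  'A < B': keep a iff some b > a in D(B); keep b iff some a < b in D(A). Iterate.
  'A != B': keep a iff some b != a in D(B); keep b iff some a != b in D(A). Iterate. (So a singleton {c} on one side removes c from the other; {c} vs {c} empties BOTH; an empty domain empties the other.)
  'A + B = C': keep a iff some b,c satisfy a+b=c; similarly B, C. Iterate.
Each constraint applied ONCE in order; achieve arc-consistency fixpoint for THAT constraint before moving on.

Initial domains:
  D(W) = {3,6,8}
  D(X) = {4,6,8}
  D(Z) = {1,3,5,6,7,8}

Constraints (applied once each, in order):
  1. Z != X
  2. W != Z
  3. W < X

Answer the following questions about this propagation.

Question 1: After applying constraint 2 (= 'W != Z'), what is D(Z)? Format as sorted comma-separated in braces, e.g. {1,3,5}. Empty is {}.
Constraint 1 (Z != X) on D(Z)={1,3,5,6,7,8} D(X)={4,6,8}: no change
Constraint 2 (W != Z) on D(W)={3,6,8} D(Z)={1,3,5,6,7,8}: no change
So after constraint 2: D(Z) = {1,3,5,6,7,8}

Answer: {1,3,5,6,7,8}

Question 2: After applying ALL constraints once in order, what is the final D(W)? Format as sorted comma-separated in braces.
Answer: {3,6}

Derivation:
Constraint 1 (Z != X) on D(Z)={1,3,5,6,7,8} D(X)={4,6,8}: no change
Constraint 2 (W != Z) on D(W)={3,6,8} D(Z)={1,3,5,6,7,8}: no change
Constraint 3 (W < X) on D(W)={3,6,8} D(X)={4,6,8}: W {3,6,8}->{3,6}
So after all 3 constraints: D(W) = {3,6}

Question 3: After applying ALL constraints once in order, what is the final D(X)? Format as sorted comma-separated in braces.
Answer: {4,6,8}

Derivation:
Constraint 1 (Z != X) on D(Z)={1,3,5,6,7,8} D(X)={4,6,8}: no change
Constraint 2 (W != Z) on D(W)={3,6,8} D(Z)={1,3,5,6,7,8}: no change
Constraint 3 (W < X) on D(W)={3,6,8} D(X)={4,6,8}: W {3,6,8}->{3,6}
So after all 3 constraints: D(X) = {4,6,8}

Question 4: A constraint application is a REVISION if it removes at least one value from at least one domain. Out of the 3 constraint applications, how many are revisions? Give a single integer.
Answer: 1

Derivation:
Constraint 1 (Z != X) on D(Z)={1,3,5,6,7,8} D(X)={4,6,8}: no change => not a revision
Constraint 2 (W != Z) on D(W)={3,6,8} D(Z)={1,3,5,6,7,8}: no change => not a revision
Constraint 3 (W < X) on D(W)={3,6,8} D(X)={4,6,8}: W {3,6,8}->{3,6} => REVISION
Total revisions = 1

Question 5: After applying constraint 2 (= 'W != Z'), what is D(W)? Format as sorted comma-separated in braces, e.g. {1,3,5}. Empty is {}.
Constraint 1 (Z != X) on D(Z)={1,3,5,6,7,8} D(X)={4,6,8}: no change
Constraint 2 (W != Z) on D(W)={3,6,8} D(Z)={1,3,5,6,7,8}: no change
So after constraint 2: D(W) = {3,6,8}

Answer: {3,6,8}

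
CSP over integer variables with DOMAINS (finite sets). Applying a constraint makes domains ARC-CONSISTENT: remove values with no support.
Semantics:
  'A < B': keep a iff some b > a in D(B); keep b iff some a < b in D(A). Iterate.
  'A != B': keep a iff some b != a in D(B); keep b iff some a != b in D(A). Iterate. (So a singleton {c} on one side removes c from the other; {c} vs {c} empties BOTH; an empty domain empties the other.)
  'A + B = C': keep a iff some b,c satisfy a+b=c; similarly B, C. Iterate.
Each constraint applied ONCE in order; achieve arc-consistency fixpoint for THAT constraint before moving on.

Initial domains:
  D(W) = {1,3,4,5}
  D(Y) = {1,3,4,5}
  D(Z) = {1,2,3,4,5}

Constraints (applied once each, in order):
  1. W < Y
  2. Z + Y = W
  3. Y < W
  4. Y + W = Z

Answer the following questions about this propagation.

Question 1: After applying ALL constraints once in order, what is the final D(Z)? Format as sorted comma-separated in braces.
Answer: {}

Derivation:
Constraint 1 (W < Y) on D(W)={1,3,4,5} D(Y)={1,3,4,5}: W {1,3,4,5}->{1,3,4}; Y {1,3,4,5}->{3,4,5}
Constraint 2 (Z + Y = W) on D(Z)={1,2,3,4,5} D(Y)={3,4,5} D(W)={1,3,4}: Z {1,2,3,4,5}->{1}; Y {3,4,5}->{3}; W {1,3,4}->{4}
Constraint 3 (Y < W) on D(Y)={3} D(W)={4}: no change
Constraint 4 (Y + W = Z) on D(Y)={3} D(W)={4} D(Z)={1}: Y {3}->{}; W {4}->{}; Z {1}->{}
So after all 4 constraints: D(Z) = {}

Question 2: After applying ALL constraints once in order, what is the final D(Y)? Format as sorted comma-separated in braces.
Answer: {}

Derivation:
Constraint 1 (W < Y) on D(W)={1,3,4,5} D(Y)={1,3,4,5}: W {1,3,4,5}->{1,3,4}; Y {1,3,4,5}->{3,4,5}
Constraint 2 (Z + Y = W) on D(Z)={1,2,3,4,5} D(Y)={3,4,5} D(W)={1,3,4}: Z {1,2,3,4,5}->{1}; Y {3,4,5}->{3}; W {1,3,4}->{4}
Constraint 3 (Y < W) on D(Y)={3} D(W)={4}: no change
Constraint 4 (Y + W = Z) on D(Y)={3} D(W)={4} D(Z)={1}: Y {3}->{}; W {4}->{}; Z {1}->{}
So after all 4 constraints: D(Y) = {}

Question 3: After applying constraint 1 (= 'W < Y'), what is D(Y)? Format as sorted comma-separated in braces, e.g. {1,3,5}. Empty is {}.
Answer: {3,4,5}

Derivation:
Constraint 1 (W < Y) on D(W)={1,3,4,5} D(Y)={1,3,4,5}: W {1,3,4,5}->{1,3,4}; Y {1,3,4,5}->{3,4,5}
So after constraint 1: D(Y) = {3,4,5}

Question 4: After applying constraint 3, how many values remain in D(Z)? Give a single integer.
Answer: 1

Derivation:
Constraint 1 (W < Y) on D(W)={1,3,4,5} D(Y)={1,3,4,5}: W {1,3,4,5}->{1,3,4}; Y {1,3,4,5}->{3,4,5}
Constraint 2 (Z + Y = W) on D(Z)={1,2,3,4,5} D(Y)={3,4,5} D(W)={1,3,4}: Z {1,2,3,4,5}->{1}; Y {3,4,5}->{3}; W {1,3,4}->{4}
Constraint 3 (Y < W) on D(Y)={3} D(W)={4}: no change
So after constraint 3: D(Z)={1}, size = 1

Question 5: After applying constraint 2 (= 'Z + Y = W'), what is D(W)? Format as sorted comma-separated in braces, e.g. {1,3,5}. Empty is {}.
Constraint 1 (W < Y) on D(W)={1,3,4,5} D(Y)={1,3,4,5}: W {1,3,4,5}->{1,3,4}; Y {1,3,4,5}->{3,4,5}
Constraint 2 (Z + Y = W) on D(Z)={1,2,3,4,5} D(Y)={3,4,5} D(W)={1,3,4}: Z {1,2,3,4,5}->{1}; Y {3,4,5}->{3}; W {1,3,4}->{4}
So after constraint 2: D(W) = {4}

Answer: {4}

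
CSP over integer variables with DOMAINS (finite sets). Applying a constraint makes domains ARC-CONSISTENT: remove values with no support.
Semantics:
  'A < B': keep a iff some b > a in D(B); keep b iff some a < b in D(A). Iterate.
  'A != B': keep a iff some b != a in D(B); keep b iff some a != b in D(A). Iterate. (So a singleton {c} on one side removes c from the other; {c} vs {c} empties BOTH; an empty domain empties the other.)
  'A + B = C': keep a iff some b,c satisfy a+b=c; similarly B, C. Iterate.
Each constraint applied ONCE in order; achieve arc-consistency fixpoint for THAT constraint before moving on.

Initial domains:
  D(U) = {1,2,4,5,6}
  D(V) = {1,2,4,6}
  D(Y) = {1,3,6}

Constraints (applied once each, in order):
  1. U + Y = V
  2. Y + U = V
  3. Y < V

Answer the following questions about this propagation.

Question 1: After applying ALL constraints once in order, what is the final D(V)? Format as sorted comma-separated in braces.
Constraint 1 (U + Y = V) on D(U)={1,2,4,5,6} D(Y)={1,3,6} D(V)={1,2,4,6}: U {1,2,4,5,6}->{1,5}; Y {1,3,6}->{1,3}; V {1,2,4,6}->{2,4,6}
Constraint 2 (Y + U = V) on D(Y)={1,3} D(U)={1,5} D(V)={2,4,6}: no change
Constraint 3 (Y < V) on D(Y)={1,3} D(V)={2,4,6}: no change
So after all 3 constraints: D(V) = {2,4,6}

Answer: {2,4,6}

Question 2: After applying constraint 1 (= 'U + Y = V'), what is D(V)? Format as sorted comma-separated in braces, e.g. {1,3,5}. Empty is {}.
Constraint 1 (U + Y = V) on D(U)={1,2,4,5,6} D(Y)={1,3,6} D(V)={1,2,4,6}: U {1,2,4,5,6}->{1,5}; Y {1,3,6}->{1,3}; V {1,2,4,6}->{2,4,6}
So after constraint 1: D(V) = {2,4,6}

Answer: {2,4,6}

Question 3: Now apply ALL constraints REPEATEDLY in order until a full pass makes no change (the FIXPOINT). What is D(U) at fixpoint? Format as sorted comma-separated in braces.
pass 0 (initial): D(U)={1,2,4,5,6}
pass 1: U {1,2,4,5,6}->{1,5}; V {1,2,4,6}->{2,4,6}; Y {1,3,6}->{1,3}
pass 2: no change
Fixpoint after 2 passes: D(U) = {1,5}

Answer: {1,5}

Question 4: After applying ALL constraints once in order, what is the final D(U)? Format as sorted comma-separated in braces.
Constraint 1 (U + Y = V) on D(U)={1,2,4,5,6} D(Y)={1,3,6} D(V)={1,2,4,6}: U {1,2,4,5,6}->{1,5}; Y {1,3,6}->{1,3}; V {1,2,4,6}->{2,4,6}
Constraint 2 (Y + U = V) on D(Y)={1,3} D(U)={1,5} D(V)={2,4,6}: no change
Constraint 3 (Y < V) on D(Y)={1,3} D(V)={2,4,6}: no change
So after all 3 constraints: D(U) = {1,5}

Answer: {1,5}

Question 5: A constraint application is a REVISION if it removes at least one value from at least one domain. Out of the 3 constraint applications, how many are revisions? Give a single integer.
Constraint 1 (U + Y = V) on D(U)={1,2,4,5,6} D(Y)={1,3,6} D(V)={1,2,4,6}: U {1,2,4,5,6}->{1,5}; Y {1,3,6}->{1,3}; V {1,2,4,6}->{2,4,6} => REVISION
Constraint 2 (Y + U = V) on D(Y)={1,3} D(U)={1,5} D(V)={2,4,6}: no change => not a revision
Constraint 3 (Y < V) on D(Y)={1,3} D(V)={2,4,6}: no change => not a revision
Total revisions = 1

Answer: 1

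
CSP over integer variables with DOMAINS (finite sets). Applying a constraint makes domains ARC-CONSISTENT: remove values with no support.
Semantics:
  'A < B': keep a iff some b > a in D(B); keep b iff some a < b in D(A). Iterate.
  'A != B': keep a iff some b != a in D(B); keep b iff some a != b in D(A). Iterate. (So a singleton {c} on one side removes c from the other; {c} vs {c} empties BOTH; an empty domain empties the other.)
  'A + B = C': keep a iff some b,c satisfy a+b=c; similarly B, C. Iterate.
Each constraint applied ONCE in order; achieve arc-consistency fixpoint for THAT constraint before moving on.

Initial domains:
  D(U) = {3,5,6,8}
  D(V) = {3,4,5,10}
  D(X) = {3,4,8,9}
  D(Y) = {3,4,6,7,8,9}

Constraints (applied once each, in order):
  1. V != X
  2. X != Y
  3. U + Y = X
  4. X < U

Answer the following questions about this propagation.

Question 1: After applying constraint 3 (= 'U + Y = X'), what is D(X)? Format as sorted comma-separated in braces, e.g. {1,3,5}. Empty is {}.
Constraint 1 (V != X) on D(V)={3,4,5,10} D(X)={3,4,8,9}: no change
Constraint 2 (X != Y) on D(X)={3,4,8,9} D(Y)={3,4,6,7,8,9}: no change
Constraint 3 (U + Y = X) on D(U)={3,5,6,8} D(Y)={3,4,6,7,8,9} D(X)={3,4,8,9}: U {3,5,6,8}->{3,5,6}; Y {3,4,6,7,8,9}->{3,4,6}; X {3,4,8,9}->{8,9}
So after constraint 3: D(X) = {8,9}

Answer: {8,9}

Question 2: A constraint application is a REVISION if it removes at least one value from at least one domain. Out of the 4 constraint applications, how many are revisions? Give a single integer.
Constraint 1 (V != X) on D(V)={3,4,5,10} D(X)={3,4,8,9}: no change => not a revision
Constraint 2 (X != Y) on D(X)={3,4,8,9} D(Y)={3,4,6,7,8,9}: no change => not a revision
Constraint 3 (U + Y = X) on D(U)={3,5,6,8} D(Y)={3,4,6,7,8,9} D(X)={3,4,8,9}: U {3,5,6,8}->{3,5,6}; Y {3,4,6,7,8,9}->{3,4,6}; X {3,4,8,9}->{8,9} => REVISION
Constraint 4 (X < U) on D(X)={8,9} D(U)={3,5,6}: X {8,9}->{}; U {3,5,6}->{} => REVISION
Total revisions = 2

Answer: 2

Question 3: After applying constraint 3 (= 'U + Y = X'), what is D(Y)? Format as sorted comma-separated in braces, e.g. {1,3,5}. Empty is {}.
Constraint 1 (V != X) on D(V)={3,4,5,10} D(X)={3,4,8,9}: no change
Constraint 2 (X != Y) on D(X)={3,4,8,9} D(Y)={3,4,6,7,8,9}: no change
Constraint 3 (U + Y = X) on D(U)={3,5,6,8} D(Y)={3,4,6,7,8,9} D(X)={3,4,8,9}: U {3,5,6,8}->{3,5,6}; Y {3,4,6,7,8,9}->{3,4,6}; X {3,4,8,9}->{8,9}
So after constraint 3: D(Y) = {3,4,6}

Answer: {3,4,6}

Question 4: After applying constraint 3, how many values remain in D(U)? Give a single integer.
Constraint 1 (V != X) on D(V)={3,4,5,10} D(X)={3,4,8,9}: no change
Constraint 2 (X != Y) on D(X)={3,4,8,9} D(Y)={3,4,6,7,8,9}: no change
Constraint 3 (U + Y = X) on D(U)={3,5,6,8} D(Y)={3,4,6,7,8,9} D(X)={3,4,8,9}: U {3,5,6,8}->{3,5,6}; Y {3,4,6,7,8,9}->{3,4,6}; X {3,4,8,9}->{8,9}
So after constraint 3: D(U)={3,5,6}, size = 3

Answer: 3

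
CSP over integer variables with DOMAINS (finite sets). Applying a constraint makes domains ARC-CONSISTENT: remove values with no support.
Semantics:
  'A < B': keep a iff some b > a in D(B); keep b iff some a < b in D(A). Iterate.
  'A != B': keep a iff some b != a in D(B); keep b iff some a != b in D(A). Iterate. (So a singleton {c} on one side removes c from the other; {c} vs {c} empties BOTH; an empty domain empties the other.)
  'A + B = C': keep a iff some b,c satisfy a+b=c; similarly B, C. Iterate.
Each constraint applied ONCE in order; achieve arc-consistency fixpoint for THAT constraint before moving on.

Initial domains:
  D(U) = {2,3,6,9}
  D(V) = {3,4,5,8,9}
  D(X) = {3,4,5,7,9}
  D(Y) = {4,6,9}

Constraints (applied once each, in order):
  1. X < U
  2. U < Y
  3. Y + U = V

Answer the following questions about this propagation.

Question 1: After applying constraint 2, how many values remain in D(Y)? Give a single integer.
Constraint 1 (X < U) on D(X)={3,4,5,7,9} D(U)={2,3,6,9}: X {3,4,5,7,9}->{3,4,5,7}; U {2,3,6,9}->{6,9}
Constraint 2 (U < Y) on D(U)={6,9} D(Y)={4,6,9}: U {6,9}->{6}; Y {4,6,9}->{9}
So after constraint 2: D(Y)={9}, size = 1

Answer: 1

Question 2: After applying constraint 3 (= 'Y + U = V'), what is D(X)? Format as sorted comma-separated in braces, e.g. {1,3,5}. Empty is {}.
Answer: {3,4,5,7}

Derivation:
Constraint 1 (X < U) on D(X)={3,4,5,7,9} D(U)={2,3,6,9}: X {3,4,5,7,9}->{3,4,5,7}; U {2,3,6,9}->{6,9}
Constraint 2 (U < Y) on D(U)={6,9} D(Y)={4,6,9}: U {6,9}->{6}; Y {4,6,9}->{9}
Constraint 3 (Y + U = V) on D(Y)={9} D(U)={6} D(V)={3,4,5,8,9}: Y {9}->{}; U {6}->{}; V {3,4,5,8,9}->{}
So after constraint 3: D(X) = {3,4,5,7}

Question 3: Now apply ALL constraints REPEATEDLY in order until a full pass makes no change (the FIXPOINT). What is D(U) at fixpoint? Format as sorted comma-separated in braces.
pass 0 (initial): D(U)={2,3,6,9}
pass 1: U {2,3,6,9}->{}; V {3,4,5,8,9}->{}; X {3,4,5,7,9}->{3,4,5,7}; Y {4,6,9}->{}
pass 2: X {3,4,5,7}->{}
pass 3: no change
Fixpoint after 3 passes: D(U) = {}

Answer: {}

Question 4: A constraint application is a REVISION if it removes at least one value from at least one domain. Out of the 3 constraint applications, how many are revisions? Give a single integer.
Answer: 3

Derivation:
Constraint 1 (X < U) on D(X)={3,4,5,7,9} D(U)={2,3,6,9}: X {3,4,5,7,9}->{3,4,5,7}; U {2,3,6,9}->{6,9} => REVISION
Constraint 2 (U < Y) on D(U)={6,9} D(Y)={4,6,9}: U {6,9}->{6}; Y {4,6,9}->{9} => REVISION
Constraint 3 (Y + U = V) on D(Y)={9} D(U)={6} D(V)={3,4,5,8,9}: Y {9}->{}; U {6}->{}; V {3,4,5,8,9}->{} => REVISION
Total revisions = 3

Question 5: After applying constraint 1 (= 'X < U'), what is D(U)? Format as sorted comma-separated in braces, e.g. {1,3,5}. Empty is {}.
Answer: {6,9}

Derivation:
Constraint 1 (X < U) on D(X)={3,4,5,7,9} D(U)={2,3,6,9}: X {3,4,5,7,9}->{3,4,5,7}; U {2,3,6,9}->{6,9}
So after constraint 1: D(U) = {6,9}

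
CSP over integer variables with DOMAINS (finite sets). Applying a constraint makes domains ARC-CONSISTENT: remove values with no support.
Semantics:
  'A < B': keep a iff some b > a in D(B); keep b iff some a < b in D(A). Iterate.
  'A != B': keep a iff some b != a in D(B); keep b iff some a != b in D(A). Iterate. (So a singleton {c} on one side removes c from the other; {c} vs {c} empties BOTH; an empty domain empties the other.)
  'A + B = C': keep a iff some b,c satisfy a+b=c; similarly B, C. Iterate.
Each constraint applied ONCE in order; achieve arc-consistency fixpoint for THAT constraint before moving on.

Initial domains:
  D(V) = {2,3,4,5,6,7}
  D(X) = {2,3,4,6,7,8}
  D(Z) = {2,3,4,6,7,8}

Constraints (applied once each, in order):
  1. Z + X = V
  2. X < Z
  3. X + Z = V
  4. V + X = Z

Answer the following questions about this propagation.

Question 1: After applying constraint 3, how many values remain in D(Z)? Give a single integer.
Answer: 2

Derivation:
Constraint 1 (Z + X = V) on D(Z)={2,3,4,6,7,8} D(X)={2,3,4,6,7,8} D(V)={2,3,4,5,6,7}: Z {2,3,4,6,7,8}->{2,3,4}; X {2,3,4,6,7,8}->{2,3,4}; V {2,3,4,5,6,7}->{4,5,6,7}
Constraint 2 (X < Z) on D(X)={2,3,4} D(Z)={2,3,4}: X {2,3,4}->{2,3}; Z {2,3,4}->{3,4}
Constraint 3 (X + Z = V) on D(X)={2,3} D(Z)={3,4} D(V)={4,5,6,7}: V {4,5,6,7}->{5,6,7}
So after constraint 3: D(Z)={3,4}, size = 2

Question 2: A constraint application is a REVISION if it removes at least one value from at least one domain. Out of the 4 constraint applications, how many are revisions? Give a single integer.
Constraint 1 (Z + X = V) on D(Z)={2,3,4,6,7,8} D(X)={2,3,4,6,7,8} D(V)={2,3,4,5,6,7}: Z {2,3,4,6,7,8}->{2,3,4}; X {2,3,4,6,7,8}->{2,3,4}; V {2,3,4,5,6,7}->{4,5,6,7} => REVISION
Constraint 2 (X < Z) on D(X)={2,3,4} D(Z)={2,3,4}: X {2,3,4}->{2,3}; Z {2,3,4}->{3,4} => REVISION
Constraint 3 (X + Z = V) on D(X)={2,3} D(Z)={3,4} D(V)={4,5,6,7}: V {4,5,6,7}->{5,6,7} => REVISION
Constraint 4 (V + X = Z) on D(V)={5,6,7} D(X)={2,3} D(Z)={3,4}: V {5,6,7}->{}; X {2,3}->{}; Z {3,4}->{} => REVISION
Total revisions = 4

Answer: 4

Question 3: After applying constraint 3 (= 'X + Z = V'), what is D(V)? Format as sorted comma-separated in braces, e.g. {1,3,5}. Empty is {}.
Constraint 1 (Z + X = V) on D(Z)={2,3,4,6,7,8} D(X)={2,3,4,6,7,8} D(V)={2,3,4,5,6,7}: Z {2,3,4,6,7,8}->{2,3,4}; X {2,3,4,6,7,8}->{2,3,4}; V {2,3,4,5,6,7}->{4,5,6,7}
Constraint 2 (X < Z) on D(X)={2,3,4} D(Z)={2,3,4}: X {2,3,4}->{2,3}; Z {2,3,4}->{3,4}
Constraint 3 (X + Z = V) on D(X)={2,3} D(Z)={3,4} D(V)={4,5,6,7}: V {4,5,6,7}->{5,6,7}
So after constraint 3: D(V) = {5,6,7}

Answer: {5,6,7}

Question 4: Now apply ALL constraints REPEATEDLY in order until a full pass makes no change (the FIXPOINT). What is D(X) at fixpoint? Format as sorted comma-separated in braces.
Answer: {}

Derivation:
pass 0 (initial): D(X)={2,3,4,6,7,8}
pass 1: V {2,3,4,5,6,7}->{}; X {2,3,4,6,7,8}->{}; Z {2,3,4,6,7,8}->{}
pass 2: no change
Fixpoint after 2 passes: D(X) = {}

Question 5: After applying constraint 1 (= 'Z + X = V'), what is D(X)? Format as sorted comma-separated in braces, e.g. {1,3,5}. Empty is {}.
Answer: {2,3,4}

Derivation:
Constraint 1 (Z + X = V) on D(Z)={2,3,4,6,7,8} D(X)={2,3,4,6,7,8} D(V)={2,3,4,5,6,7}: Z {2,3,4,6,7,8}->{2,3,4}; X {2,3,4,6,7,8}->{2,3,4}; V {2,3,4,5,6,7}->{4,5,6,7}
So after constraint 1: D(X) = {2,3,4}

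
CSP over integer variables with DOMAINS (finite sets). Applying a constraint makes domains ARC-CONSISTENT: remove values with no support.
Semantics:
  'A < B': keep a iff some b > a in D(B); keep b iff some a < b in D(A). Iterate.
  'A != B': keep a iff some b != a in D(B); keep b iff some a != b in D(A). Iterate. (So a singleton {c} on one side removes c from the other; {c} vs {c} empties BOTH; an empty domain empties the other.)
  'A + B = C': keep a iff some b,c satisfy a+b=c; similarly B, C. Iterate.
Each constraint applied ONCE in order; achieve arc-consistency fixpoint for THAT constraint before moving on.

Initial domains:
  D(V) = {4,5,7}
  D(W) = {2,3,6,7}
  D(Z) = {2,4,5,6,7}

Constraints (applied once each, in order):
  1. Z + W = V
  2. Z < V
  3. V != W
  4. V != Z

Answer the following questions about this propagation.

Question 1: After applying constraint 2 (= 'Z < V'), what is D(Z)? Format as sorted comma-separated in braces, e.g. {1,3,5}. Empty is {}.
Constraint 1 (Z + W = V) on D(Z)={2,4,5,6,7} D(W)={2,3,6,7} D(V)={4,5,7}: Z {2,4,5,6,7}->{2,4,5}; W {2,3,6,7}->{2,3}
Constraint 2 (Z < V) on D(Z)={2,4,5} D(V)={4,5,7}: no change
So after constraint 2: D(Z) = {2,4,5}

Answer: {2,4,5}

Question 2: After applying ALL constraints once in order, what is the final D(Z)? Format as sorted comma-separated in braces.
Answer: {2,4,5}

Derivation:
Constraint 1 (Z + W = V) on D(Z)={2,4,5,6,7} D(W)={2,3,6,7} D(V)={4,5,7}: Z {2,4,5,6,7}->{2,4,5}; W {2,3,6,7}->{2,3}
Constraint 2 (Z < V) on D(Z)={2,4,5} D(V)={4,5,7}: no change
Constraint 3 (V != W) on D(V)={4,5,7} D(W)={2,3}: no change
Constraint 4 (V != Z) on D(V)={4,5,7} D(Z)={2,4,5}: no change
So after all 4 constraints: D(Z) = {2,4,5}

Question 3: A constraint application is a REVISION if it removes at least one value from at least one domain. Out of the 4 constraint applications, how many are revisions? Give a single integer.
Answer: 1

Derivation:
Constraint 1 (Z + W = V) on D(Z)={2,4,5,6,7} D(W)={2,3,6,7} D(V)={4,5,7}: Z {2,4,5,6,7}->{2,4,5}; W {2,3,6,7}->{2,3} => REVISION
Constraint 2 (Z < V) on D(Z)={2,4,5} D(V)={4,5,7}: no change => not a revision
Constraint 3 (V != W) on D(V)={4,5,7} D(W)={2,3}: no change => not a revision
Constraint 4 (V != Z) on D(V)={4,5,7} D(Z)={2,4,5}: no change => not a revision
Total revisions = 1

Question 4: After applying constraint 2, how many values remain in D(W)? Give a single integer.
Constraint 1 (Z + W = V) on D(Z)={2,4,5,6,7} D(W)={2,3,6,7} D(V)={4,5,7}: Z {2,4,5,6,7}->{2,4,5}; W {2,3,6,7}->{2,3}
Constraint 2 (Z < V) on D(Z)={2,4,5} D(V)={4,5,7}: no change
So after constraint 2: D(W)={2,3}, size = 2

Answer: 2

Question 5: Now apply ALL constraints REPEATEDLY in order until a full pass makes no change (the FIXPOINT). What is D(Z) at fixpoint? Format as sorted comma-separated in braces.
pass 0 (initial): D(Z)={2,4,5,6,7}
pass 1: W {2,3,6,7}->{2,3}; Z {2,4,5,6,7}->{2,4,5}
pass 2: no change
Fixpoint after 2 passes: D(Z) = {2,4,5}

Answer: {2,4,5}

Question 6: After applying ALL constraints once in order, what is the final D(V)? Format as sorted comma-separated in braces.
Constraint 1 (Z + W = V) on D(Z)={2,4,5,6,7} D(W)={2,3,6,7} D(V)={4,5,7}: Z {2,4,5,6,7}->{2,4,5}; W {2,3,6,7}->{2,3}
Constraint 2 (Z < V) on D(Z)={2,4,5} D(V)={4,5,7}: no change
Constraint 3 (V != W) on D(V)={4,5,7} D(W)={2,3}: no change
Constraint 4 (V != Z) on D(V)={4,5,7} D(Z)={2,4,5}: no change
So after all 4 constraints: D(V) = {4,5,7}

Answer: {4,5,7}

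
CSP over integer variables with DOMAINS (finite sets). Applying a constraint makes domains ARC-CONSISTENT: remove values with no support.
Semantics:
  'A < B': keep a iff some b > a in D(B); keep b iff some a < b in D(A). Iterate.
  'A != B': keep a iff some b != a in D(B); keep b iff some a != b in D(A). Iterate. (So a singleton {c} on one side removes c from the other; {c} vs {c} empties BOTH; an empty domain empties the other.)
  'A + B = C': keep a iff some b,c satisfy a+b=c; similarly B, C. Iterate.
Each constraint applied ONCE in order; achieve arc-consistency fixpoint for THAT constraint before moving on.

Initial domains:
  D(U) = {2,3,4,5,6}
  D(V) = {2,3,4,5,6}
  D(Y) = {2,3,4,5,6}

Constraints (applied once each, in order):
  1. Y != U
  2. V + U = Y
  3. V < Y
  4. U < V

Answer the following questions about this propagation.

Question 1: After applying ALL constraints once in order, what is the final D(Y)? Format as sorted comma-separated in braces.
Answer: {4,5,6}

Derivation:
Constraint 1 (Y != U) on D(Y)={2,3,4,5,6} D(U)={2,3,4,5,6}: no change
Constraint 2 (V + U = Y) on D(V)={2,3,4,5,6} D(U)={2,3,4,5,6} D(Y)={2,3,4,5,6}: V {2,3,4,5,6}->{2,3,4}; U {2,3,4,5,6}->{2,3,4}; Y {2,3,4,5,6}->{4,5,6}
Constraint 3 (V < Y) on D(V)={2,3,4} D(Y)={4,5,6}: no change
Constraint 4 (U < V) on D(U)={2,3,4} D(V)={2,3,4}: U {2,3,4}->{2,3}; V {2,3,4}->{3,4}
So after all 4 constraints: D(Y) = {4,5,6}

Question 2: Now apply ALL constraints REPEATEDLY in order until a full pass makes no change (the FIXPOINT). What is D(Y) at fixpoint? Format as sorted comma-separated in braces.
Answer: {5,6}

Derivation:
pass 0 (initial): D(Y)={2,3,4,5,6}
pass 1: U {2,3,4,5,6}->{2,3}; V {2,3,4,5,6}->{3,4}; Y {2,3,4,5,6}->{4,5,6}
pass 2: Y {4,5,6}->{5,6}
pass 3: no change
Fixpoint after 3 passes: D(Y) = {5,6}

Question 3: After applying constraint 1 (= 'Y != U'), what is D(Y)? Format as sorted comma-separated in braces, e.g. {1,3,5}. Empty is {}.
Constraint 1 (Y != U) on D(Y)={2,3,4,5,6} D(U)={2,3,4,5,6}: no change
So after constraint 1: D(Y) = {2,3,4,5,6}

Answer: {2,3,4,5,6}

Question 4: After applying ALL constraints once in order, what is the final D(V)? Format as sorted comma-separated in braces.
Constraint 1 (Y != U) on D(Y)={2,3,4,5,6} D(U)={2,3,4,5,6}: no change
Constraint 2 (V + U = Y) on D(V)={2,3,4,5,6} D(U)={2,3,4,5,6} D(Y)={2,3,4,5,6}: V {2,3,4,5,6}->{2,3,4}; U {2,3,4,5,6}->{2,3,4}; Y {2,3,4,5,6}->{4,5,6}
Constraint 3 (V < Y) on D(V)={2,3,4} D(Y)={4,5,6}: no change
Constraint 4 (U < V) on D(U)={2,3,4} D(V)={2,3,4}: U {2,3,4}->{2,3}; V {2,3,4}->{3,4}
So after all 4 constraints: D(V) = {3,4}

Answer: {3,4}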